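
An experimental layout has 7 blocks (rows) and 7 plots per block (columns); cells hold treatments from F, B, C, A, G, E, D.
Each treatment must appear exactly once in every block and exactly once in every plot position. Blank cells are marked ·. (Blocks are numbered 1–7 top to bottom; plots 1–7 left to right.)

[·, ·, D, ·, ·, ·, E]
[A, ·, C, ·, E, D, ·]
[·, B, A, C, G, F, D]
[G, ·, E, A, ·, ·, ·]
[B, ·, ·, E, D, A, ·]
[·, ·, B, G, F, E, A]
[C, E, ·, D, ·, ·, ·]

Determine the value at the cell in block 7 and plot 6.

Block 1, plot 1: block 1 has {E, D} and plot 1 has {B, C, A, G}, leaving only F.
Block 1, plot 4: block 1 has {F, E, D} and plot 4 has {C, A, G, E, D}, leaving only B.
Block 2, plot 4: block 2 has {C, A, E, D} and plot 4 has {B, C, A, G, E, D}, leaving only F.
Block 2, plot 2: block 2 has {F, C, A, E, D} and plot 2 has {B, E}, leaving only G.
Block 2, plot 7: block 2 has {F, C, A, G, E, D} and plot 7 has {A, E, D}, leaving only B.
Block 3, plot 1: block 3 has {F, B, C, A, G, D} and plot 1 has {F, B, C, A, G}, leaving only E.
Block 6, plot 1: block 6 has {F, B, A, G, E} and plot 1 has {F, B, C, A, G, E}, leaving only D.
Block 6, plot 2: block 6 has {F, B, A, G, E, D} and plot 2 has {B, G, E}, leaving only C.
Block 1, plot 2: block 1 has {F, B, E, D} and plot 2 has {B, C, G, E}, leaving only A.
Block 1, plot 5: block 1 has {F, B, A, E, D} and plot 5 has {F, G, E, D}, leaving only C.
Block 1, plot 6: block 1 has {F, B, C, A, E, D} and plot 6 has {F, A, E, D}, leaving only G.
Block 7 already has {C, E, D} and plot 6 already has {F, A, G, E, D}, so block 7, plot 6 must be B.

B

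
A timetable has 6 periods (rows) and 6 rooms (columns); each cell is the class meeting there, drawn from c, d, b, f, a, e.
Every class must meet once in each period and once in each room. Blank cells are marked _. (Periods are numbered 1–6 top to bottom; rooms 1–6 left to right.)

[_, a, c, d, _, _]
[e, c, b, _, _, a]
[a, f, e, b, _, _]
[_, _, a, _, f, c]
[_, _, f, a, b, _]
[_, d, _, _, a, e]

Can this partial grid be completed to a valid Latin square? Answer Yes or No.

Period 6, room 3: period 6 together with room 3 already contain {c, d, b, f, a, e} — every symbol — so nothing can go there. The grid has no valid completion.

No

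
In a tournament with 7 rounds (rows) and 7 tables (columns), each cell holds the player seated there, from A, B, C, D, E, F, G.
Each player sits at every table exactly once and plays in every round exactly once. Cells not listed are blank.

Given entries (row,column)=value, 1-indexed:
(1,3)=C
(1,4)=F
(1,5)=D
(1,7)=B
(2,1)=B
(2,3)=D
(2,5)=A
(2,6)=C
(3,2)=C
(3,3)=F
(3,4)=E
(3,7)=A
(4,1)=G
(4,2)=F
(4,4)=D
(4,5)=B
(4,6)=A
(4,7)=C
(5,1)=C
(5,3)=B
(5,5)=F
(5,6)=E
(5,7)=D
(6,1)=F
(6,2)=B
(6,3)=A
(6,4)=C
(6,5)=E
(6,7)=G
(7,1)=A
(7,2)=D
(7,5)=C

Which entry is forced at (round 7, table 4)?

Round 1, table 1: round 1 has {B, C, D, F} and table 1 has {A, B, C, F, G}, leaving only E.
Round 1, table 6: round 1 has {B, C, D, E, F} and table 6 has {A, C, E}, leaving only G.
Round 1, table 2: round 1 has {B, C, D, E, F, G} and table 2 has {B, C, D, F}, leaving only A.
Round 2, table 4: round 2 has {A, B, C, D} and table 4 has {C, D, E, F}, leaving only G.
Round 7 already has {A, C, D} and table 4 already has {C, D, E, F, G}, so round 7, table 4 must be B.

B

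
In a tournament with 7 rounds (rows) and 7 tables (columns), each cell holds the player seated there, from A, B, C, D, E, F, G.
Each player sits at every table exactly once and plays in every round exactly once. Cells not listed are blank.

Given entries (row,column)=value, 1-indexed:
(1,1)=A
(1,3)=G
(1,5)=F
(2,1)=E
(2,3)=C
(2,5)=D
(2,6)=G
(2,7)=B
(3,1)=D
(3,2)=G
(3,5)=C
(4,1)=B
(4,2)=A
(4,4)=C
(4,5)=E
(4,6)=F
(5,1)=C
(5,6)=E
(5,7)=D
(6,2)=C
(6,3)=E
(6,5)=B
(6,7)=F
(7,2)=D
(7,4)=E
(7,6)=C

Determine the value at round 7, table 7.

A

Round 2, table 2: round 2 has {B, C, D, E, G} and table 2 has {A, C, D, G}, leaving only F.
Round 2, table 4: round 2 has {B, C, D, E, F, G} and table 4 has {C, E}, leaving only A.
Round 4, table 3: round 4 has {A, B, C, E, F} and table 3 has {C, E, G}, leaving only D.
Round 4, table 7: round 4 has {A, B, C, D, E, F} and table 7 has {B, D, F}, leaving only G.
Round 7 already has {C, D, E} and table 7 already has {B, D, F, G}, so round 7, table 7 must be A.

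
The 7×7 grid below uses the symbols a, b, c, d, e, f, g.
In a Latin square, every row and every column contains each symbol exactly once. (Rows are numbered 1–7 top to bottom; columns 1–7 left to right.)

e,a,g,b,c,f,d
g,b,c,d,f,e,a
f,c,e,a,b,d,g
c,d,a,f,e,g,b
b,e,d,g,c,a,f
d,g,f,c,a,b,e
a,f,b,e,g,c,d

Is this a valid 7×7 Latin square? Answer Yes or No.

No

Every row is a permutation, but column 7 contains d twice (at rows 1 and 7).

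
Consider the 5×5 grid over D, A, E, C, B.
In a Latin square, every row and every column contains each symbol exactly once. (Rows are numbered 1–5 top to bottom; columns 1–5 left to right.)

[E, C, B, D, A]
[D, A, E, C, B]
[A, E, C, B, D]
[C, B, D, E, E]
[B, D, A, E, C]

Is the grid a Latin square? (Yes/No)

No

Column 4 contains E twice (at rows 4 and 5), so it is not a permutation.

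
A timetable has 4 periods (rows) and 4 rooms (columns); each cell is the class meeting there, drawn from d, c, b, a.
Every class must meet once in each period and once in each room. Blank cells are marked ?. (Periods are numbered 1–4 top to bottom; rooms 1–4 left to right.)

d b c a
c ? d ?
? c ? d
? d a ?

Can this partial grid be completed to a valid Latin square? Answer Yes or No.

No period or room among the givens repeats a symbol, and propagating forced cells runs into no contradiction.
One valid completion exists (for instance, d b c a / c a d b / a c b d / b d a c).

Yes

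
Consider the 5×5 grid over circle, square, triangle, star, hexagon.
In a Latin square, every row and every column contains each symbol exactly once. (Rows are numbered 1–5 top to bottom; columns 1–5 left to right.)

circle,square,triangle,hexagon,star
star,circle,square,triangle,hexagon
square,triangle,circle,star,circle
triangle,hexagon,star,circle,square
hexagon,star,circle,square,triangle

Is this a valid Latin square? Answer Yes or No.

No

Row 3 contains circle twice (at columns 3 and 5), so it is not a permutation.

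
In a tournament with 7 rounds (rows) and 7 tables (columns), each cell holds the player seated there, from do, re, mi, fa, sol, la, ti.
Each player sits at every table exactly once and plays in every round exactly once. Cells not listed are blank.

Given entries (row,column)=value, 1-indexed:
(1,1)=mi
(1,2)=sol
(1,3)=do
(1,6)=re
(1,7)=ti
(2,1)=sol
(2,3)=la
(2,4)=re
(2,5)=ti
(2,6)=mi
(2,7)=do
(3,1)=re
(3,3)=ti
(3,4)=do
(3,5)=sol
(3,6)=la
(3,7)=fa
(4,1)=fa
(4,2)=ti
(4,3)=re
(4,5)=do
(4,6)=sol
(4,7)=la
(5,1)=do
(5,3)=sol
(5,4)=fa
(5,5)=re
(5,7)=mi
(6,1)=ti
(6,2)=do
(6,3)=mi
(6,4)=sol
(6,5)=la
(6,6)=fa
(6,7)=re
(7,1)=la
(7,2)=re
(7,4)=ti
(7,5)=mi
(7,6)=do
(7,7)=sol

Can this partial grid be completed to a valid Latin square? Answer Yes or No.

Yes

No round or table among the givens repeats a symbol, and propagating forced cells runs into no contradiction.
One valid completion exists (for instance, mi sol do la fa re ti / sol fa la re ti mi do / re mi ti do sol la fa / fa ti re mi do sol la / do la sol fa re ti mi / ti do mi sol la fa re / la re fa ti mi do sol).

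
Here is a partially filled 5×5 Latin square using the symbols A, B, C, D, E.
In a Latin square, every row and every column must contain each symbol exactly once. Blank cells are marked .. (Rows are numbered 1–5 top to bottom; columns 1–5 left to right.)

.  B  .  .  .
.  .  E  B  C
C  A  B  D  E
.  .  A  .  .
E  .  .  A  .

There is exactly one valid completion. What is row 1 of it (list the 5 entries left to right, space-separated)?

Row 2, column 2: row 2 has {B, C, E} and column 2 has {A, B}, leaving only D.
Row 2, column 1: row 2 has {B, C, D, E} and column 1 has {C, E}, leaving only A.
Row 1, column 1: row 1 has {B} and column 1 has {A, C, E}, leaving only D.
Row 1, column 3: row 1 has {B, D} and column 3 has {A, B, E}, leaving only C.
Row 1, column 4: row 1 has {B, C, D} and column 4 has {A, B, D}, leaving only E.
Row 1, column 5: row 1 has {B, C, D, E} and column 5 has {C, E}, leaving only A.
So row 1 reads: D B C E A.

D B C E A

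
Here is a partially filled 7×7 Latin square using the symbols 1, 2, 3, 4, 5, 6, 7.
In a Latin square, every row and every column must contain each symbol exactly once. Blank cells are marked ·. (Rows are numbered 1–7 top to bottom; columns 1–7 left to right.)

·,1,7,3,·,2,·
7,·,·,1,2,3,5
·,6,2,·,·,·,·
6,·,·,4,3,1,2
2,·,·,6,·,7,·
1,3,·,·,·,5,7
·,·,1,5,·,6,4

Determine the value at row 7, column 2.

Row 1, column 7: row 1 has {1, 2, 3, 7} and column 7 has {2, 4, 5, 7}, leaving only 6.
Row 2, column 2: row 2 has {1, 2, 3, 5, 7} and column 2 has {1, 3, 6}, leaving only 4.
Row 2, column 3: row 2 has {1, 2, 3, 4, 5, 7} and column 3 has {1, 2, 7}, leaving only 6.
Row 3, column 4: row 3 has {2, 6} and column 4 has {1, 3, 4, 5, 6}, leaving only 7.
Row 3, column 6: row 3 has {2, 6, 7} and column 6 has {1, 2, 3, 5, 6, 7}, leaving only 4.
Row 4, column 3: row 4 has {1, 2, 3, 4, 6} and column 3 has {1, 2, 6, 7}, leaving only 5.
Row 4, column 2: row 4 has {1, 2, 3, 4, 5, 6} and column 2 has {1, 3, 4, 6}, leaving only 7.
Row 7 already has {1, 4, 5, 6} and column 2 already has {1, 3, 4, 6, 7}, so row 7, column 2 must be 2.

2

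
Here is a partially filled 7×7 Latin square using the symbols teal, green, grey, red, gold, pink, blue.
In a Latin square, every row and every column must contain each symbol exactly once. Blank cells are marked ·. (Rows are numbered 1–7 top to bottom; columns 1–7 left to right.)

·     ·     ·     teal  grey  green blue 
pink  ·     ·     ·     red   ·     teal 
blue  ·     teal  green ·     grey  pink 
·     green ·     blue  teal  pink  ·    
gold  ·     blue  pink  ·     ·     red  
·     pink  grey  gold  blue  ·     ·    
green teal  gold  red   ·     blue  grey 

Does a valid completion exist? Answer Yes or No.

Yes

No row or column among the givens repeats a symbol, and propagating forced cells runs into no contradiction.
One valid completion exists (for instance, red gold pink teal grey green blue / pink blue green grey red gold teal / blue red teal green gold grey pink / grey green red blue teal pink gold / gold grey blue pink green teal red / teal pink grey gold blue red green / green teal gold red pink blue grey).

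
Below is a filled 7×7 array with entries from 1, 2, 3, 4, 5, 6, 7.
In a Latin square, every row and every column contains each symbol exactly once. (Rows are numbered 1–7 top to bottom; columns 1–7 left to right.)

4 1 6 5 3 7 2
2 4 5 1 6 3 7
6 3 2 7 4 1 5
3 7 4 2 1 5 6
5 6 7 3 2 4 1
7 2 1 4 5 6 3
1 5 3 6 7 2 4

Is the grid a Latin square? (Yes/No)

Yes

Each row is a permutation of the 7 symbols, and so is each column.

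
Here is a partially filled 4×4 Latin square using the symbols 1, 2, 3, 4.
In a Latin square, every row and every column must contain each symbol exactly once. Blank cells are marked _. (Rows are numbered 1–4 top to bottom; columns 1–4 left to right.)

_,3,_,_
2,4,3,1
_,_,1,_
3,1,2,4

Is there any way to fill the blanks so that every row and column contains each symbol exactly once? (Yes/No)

No row or column among the givens repeats a symbol, and propagating forced cells runs into no contradiction.
One valid completion exists (for instance, 1 3 4 2 / 2 4 3 1 / 4 2 1 3 / 3 1 2 4).

Yes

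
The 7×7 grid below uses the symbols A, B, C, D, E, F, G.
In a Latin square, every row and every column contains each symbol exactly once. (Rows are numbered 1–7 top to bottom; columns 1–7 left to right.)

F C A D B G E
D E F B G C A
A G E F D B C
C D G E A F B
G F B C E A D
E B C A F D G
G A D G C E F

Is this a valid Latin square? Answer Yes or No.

No

Column 1 contains G twice (at rows 5 and 7), so it is not a permutation.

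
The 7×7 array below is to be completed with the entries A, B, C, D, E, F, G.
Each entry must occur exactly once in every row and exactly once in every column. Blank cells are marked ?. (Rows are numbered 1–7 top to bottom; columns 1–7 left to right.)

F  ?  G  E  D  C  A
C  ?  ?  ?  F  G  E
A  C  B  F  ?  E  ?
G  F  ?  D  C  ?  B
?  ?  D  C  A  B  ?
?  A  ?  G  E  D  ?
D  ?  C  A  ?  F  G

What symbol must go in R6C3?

F

Row 6 already has {A, D, E, G} and column 3 already has {B, C, D, G}, so row 6, column 3 must be F.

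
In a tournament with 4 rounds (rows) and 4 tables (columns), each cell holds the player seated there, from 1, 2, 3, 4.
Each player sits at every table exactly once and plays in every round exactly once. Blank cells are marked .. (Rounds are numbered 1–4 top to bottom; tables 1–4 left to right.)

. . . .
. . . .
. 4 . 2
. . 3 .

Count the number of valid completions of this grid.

8

Round 1, table 1: eliminating its round and table leaves {1, 2, 3, 4}.
Round 1, table 2: eliminating its round and table leaves {1, 2, 3}.
Round 1, table 3: eliminating its round and table leaves {1, 2, 4}.
Round 1, table 4: eliminating its round and table leaves {1, 3, 4}.
Round 2, table 1: eliminating its round and table leaves {1, 2, 3, 4}.
Round 2, table 2: eliminating its round and table leaves {1, 2, 3}.
Round 2, table 3: eliminating its round and table leaves {1, 2, 4}.
Round 2, table 4: eliminating its round and table leaves {1, 3, 4}.
Round 3, table 1: eliminating its round and table leaves {1, 3}.
Round 3, table 3: eliminating its round and table leaves {1}.
Round 4, table 1: eliminating its round and table leaves {1, 2, 4}.
Round 4, table 2: eliminating its round and table leaves {1, 2}.
Round 4, table 4: eliminating its round and table leaves {1, 4}.
Enumerating the assignments across these blanks that avoid any round or table repeat gives 8 completions.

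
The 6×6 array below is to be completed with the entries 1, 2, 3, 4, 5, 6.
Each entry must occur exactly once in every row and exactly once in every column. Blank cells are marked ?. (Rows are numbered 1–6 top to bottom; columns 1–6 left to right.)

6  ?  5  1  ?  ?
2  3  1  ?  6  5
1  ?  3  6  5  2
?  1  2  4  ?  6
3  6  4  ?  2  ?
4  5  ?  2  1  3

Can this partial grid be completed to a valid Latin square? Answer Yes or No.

No

Row 2, column 4: row 2 together with column 4 already contain {1, 2, 3, 4, 5, 6} — every symbol — so nothing can go there. The grid has no valid completion.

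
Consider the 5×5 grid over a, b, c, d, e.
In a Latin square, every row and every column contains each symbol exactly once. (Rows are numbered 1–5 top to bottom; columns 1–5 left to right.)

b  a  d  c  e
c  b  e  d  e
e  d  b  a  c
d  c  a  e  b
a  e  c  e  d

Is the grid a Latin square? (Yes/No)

No

Row 2 contains e twice (at columns 3 and 5); row 5 is also not a permutation.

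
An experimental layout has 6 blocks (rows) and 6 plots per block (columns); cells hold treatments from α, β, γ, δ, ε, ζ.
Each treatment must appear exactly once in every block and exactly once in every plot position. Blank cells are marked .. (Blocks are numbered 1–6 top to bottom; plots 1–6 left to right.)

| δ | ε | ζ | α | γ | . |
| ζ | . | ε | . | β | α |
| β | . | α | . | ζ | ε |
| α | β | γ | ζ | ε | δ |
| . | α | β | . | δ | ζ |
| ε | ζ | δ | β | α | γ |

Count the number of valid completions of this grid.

2

Block 1, plot 6: eliminating its block and plot leaves {β}.
Block 2, plot 2: eliminating its block and plot leaves {γ, δ}.
Block 2, plot 4: eliminating its block and plot leaves {γ, δ}.
Block 3, plot 2: eliminating its block and plot leaves {γ, δ}.
Block 3, plot 4: eliminating its block and plot leaves {γ, δ}.
Block 5, plot 1: eliminating its block and plot leaves {γ}.
Block 5, plot 4: eliminating its block and plot leaves {γ, ε}.
Enumerating the assignments across these blanks that avoid any block or plot repeat gives 2 completions.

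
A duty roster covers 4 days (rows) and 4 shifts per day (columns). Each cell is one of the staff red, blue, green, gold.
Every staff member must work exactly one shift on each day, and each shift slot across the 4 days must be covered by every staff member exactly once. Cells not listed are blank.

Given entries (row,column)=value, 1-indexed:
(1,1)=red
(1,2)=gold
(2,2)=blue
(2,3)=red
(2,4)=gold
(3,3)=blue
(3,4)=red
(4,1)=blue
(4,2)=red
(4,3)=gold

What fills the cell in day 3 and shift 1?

Day 1, shift 3: day 1 has {red, gold} and shift 3 has {red, blue, gold}, leaving only green.
Day 1, shift 4: day 1 has {red, green, gold} and shift 4 has {red, gold}, leaving only blue.
Day 2, shift 1: day 2 has {red, blue, gold} and shift 1 has {red, blue}, leaving only green.
Day 3 already has {red, blue} and shift 1 already has {red, blue, green}, so day 3, shift 1 must be gold.

gold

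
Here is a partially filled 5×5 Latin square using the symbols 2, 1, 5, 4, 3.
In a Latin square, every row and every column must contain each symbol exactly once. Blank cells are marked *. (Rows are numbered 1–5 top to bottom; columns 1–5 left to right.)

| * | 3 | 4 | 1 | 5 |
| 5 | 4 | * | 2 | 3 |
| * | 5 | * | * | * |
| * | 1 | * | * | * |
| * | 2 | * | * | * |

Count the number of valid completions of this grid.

Row 1, column 1: eliminating its row and column leaves {2}.
Row 2, column 3: eliminating its row and column leaves {1}.
Row 3, column 1: eliminating its row and column leaves {2, 1, 4, 3}.
Row 3, column 3: eliminating its row and column leaves {2, 1, 3}.
Row 3, column 4: eliminating its row and column leaves {4, 3}.
Row 3, column 5: eliminating its row and column leaves {2, 1, 4}.
Row 4, column 1: eliminating its row and column leaves {2, 4, 3}.
Row 4, column 3: eliminating its row and column leaves {2, 5, 3}.
Row 4, column 4: eliminating its row and column leaves {5, 4, 3}.
Row 4, column 5: eliminating its row and column leaves {2, 4}.
Row 5, column 1: eliminating its row and column leaves {1, 4, 3}.
Row 5, column 3: eliminating its row and column leaves {1, 5, 3}.
Row 5, column 4: eliminating its row and column leaves {5, 4, 3}.
Row 5, column 5: eliminating its row and column leaves {1, 4}.
Enumerating the assignments across these blanks that avoid any row or column repeat gives 6 completions.

6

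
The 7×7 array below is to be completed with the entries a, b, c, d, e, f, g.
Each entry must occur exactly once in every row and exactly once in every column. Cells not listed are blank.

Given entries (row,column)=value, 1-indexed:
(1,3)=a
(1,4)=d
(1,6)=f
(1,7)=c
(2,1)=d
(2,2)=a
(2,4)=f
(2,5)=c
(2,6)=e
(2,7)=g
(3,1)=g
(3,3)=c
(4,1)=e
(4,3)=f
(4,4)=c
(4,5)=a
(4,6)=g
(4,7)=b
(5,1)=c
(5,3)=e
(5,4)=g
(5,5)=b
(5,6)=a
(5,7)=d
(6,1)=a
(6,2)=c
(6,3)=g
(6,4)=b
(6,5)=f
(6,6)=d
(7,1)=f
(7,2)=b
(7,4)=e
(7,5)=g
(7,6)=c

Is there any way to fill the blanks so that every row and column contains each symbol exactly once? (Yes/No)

No row or column among the givens repeats a symbol, and propagating forced cells runs into no contradiction.
One valid completion exists (for instance, b g a d e f c / d a b f c e g / g e c a d b f / e d f c a g b / c f e g b a d / a c g b f d e / f b d e g c a).

Yes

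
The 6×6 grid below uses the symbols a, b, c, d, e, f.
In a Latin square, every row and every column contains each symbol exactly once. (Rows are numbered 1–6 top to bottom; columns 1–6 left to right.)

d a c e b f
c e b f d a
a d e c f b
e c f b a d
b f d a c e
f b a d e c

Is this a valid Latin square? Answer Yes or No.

Each row is a permutation of the 6 symbols, and so is each column.

Yes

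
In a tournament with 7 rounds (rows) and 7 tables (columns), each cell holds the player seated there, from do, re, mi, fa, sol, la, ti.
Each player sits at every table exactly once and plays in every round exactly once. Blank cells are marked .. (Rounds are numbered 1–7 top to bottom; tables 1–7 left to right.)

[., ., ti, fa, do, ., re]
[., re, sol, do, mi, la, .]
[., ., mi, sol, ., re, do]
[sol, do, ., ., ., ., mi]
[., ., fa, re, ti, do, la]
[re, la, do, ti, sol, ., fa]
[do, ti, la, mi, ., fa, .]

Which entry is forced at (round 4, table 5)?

Round 2, table 7: round 2 has {do, re, mi, sol, la} and table 7 has {do, re, mi, fa, la}, leaving only ti.
Round 2, table 1: round 2 has {do, re, mi, sol, la, ti} and table 1 has {do, re, sol}, leaving only fa.
Round 3, table 2: round 3 has {do, re, mi, sol} and table 2 has {do, re, la, ti}, leaving only fa.
Round 3, table 5: round 3 has {do, re, mi, fa, sol} and table 5 has {do, mi, sol, ti}, leaving only la.
Round 3, table 1: round 3 has {do, re, mi, fa, sol, la} and table 1 has {do, re, fa, sol}, leaving only ti.
Round 4, table 3: round 4 has {do, mi, sol} and table 3 has {do, mi, fa, sol, la, ti}, leaving only re.
Round 4 already has {do, re, mi, sol} and table 5 already has {do, mi, sol, la, ti}, so round 4, table 5 must be fa.

fa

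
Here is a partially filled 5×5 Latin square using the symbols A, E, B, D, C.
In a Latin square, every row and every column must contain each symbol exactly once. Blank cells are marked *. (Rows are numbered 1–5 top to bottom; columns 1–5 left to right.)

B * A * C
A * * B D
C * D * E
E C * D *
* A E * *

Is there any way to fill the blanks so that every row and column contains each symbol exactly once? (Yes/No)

Yes

No row or column among the givens repeats a symbol, and propagating forced cells runs into no contradiction.
One valid completion exists (for instance, B D A E C / A E C B D / C B D A E / E C B D A / D A E C B).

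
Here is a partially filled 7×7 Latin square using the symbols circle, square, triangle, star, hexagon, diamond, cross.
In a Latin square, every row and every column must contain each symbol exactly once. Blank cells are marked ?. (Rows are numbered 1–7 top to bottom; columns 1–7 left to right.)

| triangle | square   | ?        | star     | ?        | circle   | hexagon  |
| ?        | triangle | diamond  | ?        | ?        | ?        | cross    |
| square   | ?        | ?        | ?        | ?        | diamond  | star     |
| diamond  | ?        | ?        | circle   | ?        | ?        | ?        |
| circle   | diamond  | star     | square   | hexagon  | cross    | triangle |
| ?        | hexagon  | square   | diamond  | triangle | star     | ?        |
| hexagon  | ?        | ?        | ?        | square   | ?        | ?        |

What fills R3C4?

triangle

Row 1, column 3: row 1 has {circle, square, triangle, star, hexagon} and column 3 has {square, star, diamond}, leaving only cross.
Row 1, column 5: row 1 has {circle, square, triangle, star, hexagon, cross} and column 5 has {square, triangle, hexagon}, leaving only diamond.
Row 2, column 1: row 2 has {triangle, diamond, cross} and column 1 has {circle, square, triangle, hexagon, diamond}, leaving only star.
Row 2, column 4: row 2 has {triangle, star, diamond, cross} and column 4 has {circle, square, star, diamond}, leaving only hexagon.
Row 2, column 5: row 2 has {triangle, star, hexagon, diamond, cross} and column 5 has {square, triangle, hexagon, diamond}, leaving only circle.
Row 2, column 6: row 2 has {circle, triangle, star, hexagon, diamond, cross} and column 6 has {circle, star, diamond, cross}, leaving only square.
Row 3, column 5: row 3 has {square, star, diamond} and column 5 has {circle, square, triangle, hexagon, diamond}, leaving only cross.
Row 3 already has {square, star, diamond, cross} and column 4 already has {circle, square, star, hexagon, diamond}, so row 3, column 4 must be triangle.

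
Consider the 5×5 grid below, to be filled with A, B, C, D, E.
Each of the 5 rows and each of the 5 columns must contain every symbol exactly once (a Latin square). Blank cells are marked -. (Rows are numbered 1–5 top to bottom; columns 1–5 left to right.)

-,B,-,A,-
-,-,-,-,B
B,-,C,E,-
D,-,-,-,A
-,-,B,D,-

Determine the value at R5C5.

C

Row 2, column 4: row 2 has {B} and column 4 has {A, D, E}, leaving only C.
Row 3, column 5: row 3 has {B, C, E} and column 5 has {A, B}, leaving only D.
Row 3, column 2: row 3 has {B, C, D, E} and column 2 has {B}, leaving only A.
Row 4, column 3: row 4 has {A, D} and column 3 has {B, C}, leaving only E.
Row 1, column 3: row 1 has {A, B} and column 3 has {B, C, E}, leaving only D.
Row 2, column 3: row 2 has {B, C} and column 3 has {B, C, D, E}, leaving only A.
Row 2, column 1: row 2 has {A, B, C} and column 1 has {B, D}, leaving only E.
Row 1, column 1: row 1 has {A, B, D} and column 1 has {B, D, E}, leaving only C.
Row 1, column 5: row 1 has {A, B, C, D} and column 5 has {A, B, D}, leaving only E.
Row 5 already has {B, D} and column 5 already has {A, B, D, E}, so row 5, column 5 must be C.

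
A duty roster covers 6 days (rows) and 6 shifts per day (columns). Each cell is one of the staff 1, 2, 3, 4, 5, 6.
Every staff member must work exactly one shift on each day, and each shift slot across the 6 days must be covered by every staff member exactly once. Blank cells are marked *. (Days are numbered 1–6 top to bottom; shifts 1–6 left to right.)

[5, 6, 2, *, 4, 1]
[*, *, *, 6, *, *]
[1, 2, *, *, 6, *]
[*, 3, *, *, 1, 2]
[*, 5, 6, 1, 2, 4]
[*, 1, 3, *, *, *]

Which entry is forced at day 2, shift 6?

5

Day 1, shift 4: day 1 has {1, 2, 4, 5, 6} and shift 4 has {1, 6}, leaving only 3.
Day 2, shift 2: day 2 has {6} and shift 2 has {1, 2, 3, 5, 6}, leaving only 4.
Day 5, shift 1: day 5 has {1, 2, 4, 5, 6} and shift 1 has {1, 5}, leaving only 3.
Day 2, shift 1: day 2 has {4, 6} and shift 1 has {1, 3, 5}, leaving only 2.
Day 6, shift 5: day 6 has {1, 3} and shift 5 has {1, 2, 4, 6}, leaving only 5.
Day 2, shift 5: day 2 has {2, 4, 6} and shift 5 has {1, 2, 4, 5, 6}, leaving only 3.
Day 2 already has {2, 3, 4, 6} and shift 6 already has {1, 2, 4}, so day 2, shift 6 must be 5.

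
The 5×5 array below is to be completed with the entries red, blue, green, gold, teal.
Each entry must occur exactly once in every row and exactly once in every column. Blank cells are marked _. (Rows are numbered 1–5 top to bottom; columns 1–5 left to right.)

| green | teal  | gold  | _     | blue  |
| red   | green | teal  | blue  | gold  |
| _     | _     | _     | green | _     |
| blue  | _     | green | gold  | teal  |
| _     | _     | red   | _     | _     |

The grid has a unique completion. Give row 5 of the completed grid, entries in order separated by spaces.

Row 5, column 4: row 5 has {red} and column 4 has {blue, green, gold}, leaving only teal.
Row 5, column 1: row 5 has {red, teal} and column 1 has {red, blue, green}, leaving only gold.
Row 5, column 2: row 5 has {red, gold, teal} and column 2 has {green, teal}, leaving only blue.
Row 5, column 5: row 5 has {red, blue, gold, teal} and column 5 has {blue, gold, teal}, leaving only green.
So row 5 reads: gold blue red teal green.

gold blue red teal green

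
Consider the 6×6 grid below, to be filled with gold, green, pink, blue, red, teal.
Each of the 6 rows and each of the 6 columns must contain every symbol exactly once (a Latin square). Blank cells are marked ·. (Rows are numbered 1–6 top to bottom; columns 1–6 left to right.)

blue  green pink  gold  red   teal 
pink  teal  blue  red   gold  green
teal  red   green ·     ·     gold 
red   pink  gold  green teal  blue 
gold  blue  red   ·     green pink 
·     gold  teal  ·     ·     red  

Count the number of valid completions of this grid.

2

Row 3, column 4: eliminating its row and column leaves {pink, blue}.
Row 3, column 5: eliminating its row and column leaves {pink, blue}.
Row 5, column 4: eliminating its row and column leaves {teal}.
Row 6, column 1: eliminating its row and column leaves {green}.
Row 6, column 4: eliminating its row and column leaves {pink, blue}.
Row 6, column 5: eliminating its row and column leaves {pink, blue}.
Enumerating the assignments across these blanks that avoid any row or column repeat gives 2 completions.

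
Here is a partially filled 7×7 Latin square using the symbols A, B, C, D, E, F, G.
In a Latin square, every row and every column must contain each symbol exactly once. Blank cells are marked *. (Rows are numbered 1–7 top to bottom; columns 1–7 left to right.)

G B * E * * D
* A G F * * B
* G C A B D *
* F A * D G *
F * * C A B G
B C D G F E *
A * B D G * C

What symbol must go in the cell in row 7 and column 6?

F

Row 7 already has {A, B, C, D, G} and column 6 already has {B, D, E, G}, so row 7, column 6 must be F.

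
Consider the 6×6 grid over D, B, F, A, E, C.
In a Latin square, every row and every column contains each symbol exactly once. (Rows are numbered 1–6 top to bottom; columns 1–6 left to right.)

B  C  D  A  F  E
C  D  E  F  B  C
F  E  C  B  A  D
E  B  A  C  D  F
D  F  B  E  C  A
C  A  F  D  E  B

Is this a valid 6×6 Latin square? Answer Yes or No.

Column 1 contains C twice (at rows 2 and 6), so it is not a permutation.

No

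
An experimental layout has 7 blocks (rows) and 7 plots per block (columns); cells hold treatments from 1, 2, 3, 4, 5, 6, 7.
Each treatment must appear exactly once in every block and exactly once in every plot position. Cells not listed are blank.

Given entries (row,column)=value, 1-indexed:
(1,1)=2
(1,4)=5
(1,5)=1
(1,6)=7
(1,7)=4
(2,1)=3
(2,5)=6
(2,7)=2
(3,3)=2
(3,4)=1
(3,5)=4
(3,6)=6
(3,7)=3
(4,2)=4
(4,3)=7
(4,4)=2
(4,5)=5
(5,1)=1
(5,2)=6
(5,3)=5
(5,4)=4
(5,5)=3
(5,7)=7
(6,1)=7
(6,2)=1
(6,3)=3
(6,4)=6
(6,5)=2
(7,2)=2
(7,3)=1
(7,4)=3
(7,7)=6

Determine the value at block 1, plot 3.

Block 1 already has {1, 2, 4, 5, 7} and plot 3 already has {1, 2, 3, 5, 7}, so block 1, plot 3 must be 6.

6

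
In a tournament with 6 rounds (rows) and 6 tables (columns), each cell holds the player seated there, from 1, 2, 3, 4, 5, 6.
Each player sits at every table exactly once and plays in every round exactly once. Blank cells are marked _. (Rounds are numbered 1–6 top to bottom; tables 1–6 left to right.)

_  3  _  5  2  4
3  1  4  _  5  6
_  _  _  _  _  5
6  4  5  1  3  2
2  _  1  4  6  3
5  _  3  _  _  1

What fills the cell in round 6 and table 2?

Round 1, table 1: round 1 has {2, 3, 4, 5} and table 1 has {2, 3, 5, 6}, leaving only 1.
Round 1, table 3: round 1 has {1, 2, 3, 4, 5} and table 3 has {1, 3, 4, 5}, leaving only 6.
Round 2, table 4: round 2 has {1, 3, 4, 5, 6} and table 4 has {1, 4, 5}, leaving only 2.
Round 3, table 1: round 3 has {5} and table 1 has {1, 2, 3, 5, 6}, leaving only 4.
Round 3, table 3: round 3 has {4, 5} and table 3 has {1, 3, 4, 5, 6}, leaving only 2.
Round 3, table 2: round 3 has {2, 4, 5} and table 2 has {1, 3, 4}, leaving only 6.
Round 6 already has {1, 3, 5} and table 2 already has {1, 3, 4, 6}, so round 6, table 2 must be 2.

2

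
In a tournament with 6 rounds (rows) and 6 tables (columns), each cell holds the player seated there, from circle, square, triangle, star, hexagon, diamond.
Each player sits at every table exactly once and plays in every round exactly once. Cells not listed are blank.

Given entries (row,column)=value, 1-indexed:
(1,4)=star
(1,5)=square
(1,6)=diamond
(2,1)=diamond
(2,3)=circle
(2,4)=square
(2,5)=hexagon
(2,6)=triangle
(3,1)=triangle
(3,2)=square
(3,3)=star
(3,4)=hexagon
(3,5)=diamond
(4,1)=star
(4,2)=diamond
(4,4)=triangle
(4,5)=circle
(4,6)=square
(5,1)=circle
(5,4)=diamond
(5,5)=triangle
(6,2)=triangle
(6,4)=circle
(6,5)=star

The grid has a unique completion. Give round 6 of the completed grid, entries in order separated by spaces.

square triangle diamond circle star hexagon

Round 6, table 6: round 6 has {circle, triangle, star} and table 6 has {square, triangle, diamond}, leaving only hexagon.
Round 6, table 1: round 6 has {circle, triangle, star, hexagon} and table 1 has {circle, triangle, star, diamond}, leaving only square.
Round 6, table 3: round 6 has {circle, square, triangle, star, hexagon} and table 3 has {circle, star}, leaving only diamond.
So round 6 reads: square triangle diamond circle star hexagon.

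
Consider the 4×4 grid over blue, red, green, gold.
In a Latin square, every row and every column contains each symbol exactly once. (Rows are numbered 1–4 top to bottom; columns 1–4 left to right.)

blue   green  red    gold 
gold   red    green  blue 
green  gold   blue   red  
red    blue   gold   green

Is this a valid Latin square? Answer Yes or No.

Each row is a permutation of the 4 symbols, and so is each column.

Yes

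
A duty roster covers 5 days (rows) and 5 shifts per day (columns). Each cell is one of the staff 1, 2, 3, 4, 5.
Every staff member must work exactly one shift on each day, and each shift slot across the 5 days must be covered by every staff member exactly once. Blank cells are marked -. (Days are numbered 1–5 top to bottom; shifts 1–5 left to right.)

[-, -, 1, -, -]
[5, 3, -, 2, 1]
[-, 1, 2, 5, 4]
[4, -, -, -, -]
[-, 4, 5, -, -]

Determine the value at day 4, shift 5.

5

Day 2, shift 3: day 2 has {1, 2, 3, 5} and shift 3 has {1, 2, 5}, leaving only 4.
Day 3, shift 1: day 3 has {1, 2, 4, 5} and shift 1 has {4, 5}, leaving only 3.
Day 1, shift 1: day 1 has {1} and shift 1 has {3, 4, 5}, leaving only 2.
Day 1, shift 2: day 1 has {1, 2} and shift 2 has {1, 3, 4}, leaving only 5.
Day 1, shift 5: day 1 has {1, 2, 5} and shift 5 has {1, 4}, leaving only 3.
Day 1, shift 4: day 1 has {1, 2, 3, 5} and shift 4 has {2, 5}, leaving only 4.
Day 4, shift 2: day 4 has {4} and shift 2 has {1, 3, 4, 5}, leaving only 2.
Day 4 already has {2, 4} and shift 5 already has {1, 3, 4}, so day 4, shift 5 must be 5.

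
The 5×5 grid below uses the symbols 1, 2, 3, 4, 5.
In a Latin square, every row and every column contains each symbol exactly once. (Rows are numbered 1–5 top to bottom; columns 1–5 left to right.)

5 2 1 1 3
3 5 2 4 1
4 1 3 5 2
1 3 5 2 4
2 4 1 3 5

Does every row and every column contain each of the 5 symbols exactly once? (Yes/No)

No

Row 1 contains 1 twice (at columns 3 and 4), so it is not a permutation.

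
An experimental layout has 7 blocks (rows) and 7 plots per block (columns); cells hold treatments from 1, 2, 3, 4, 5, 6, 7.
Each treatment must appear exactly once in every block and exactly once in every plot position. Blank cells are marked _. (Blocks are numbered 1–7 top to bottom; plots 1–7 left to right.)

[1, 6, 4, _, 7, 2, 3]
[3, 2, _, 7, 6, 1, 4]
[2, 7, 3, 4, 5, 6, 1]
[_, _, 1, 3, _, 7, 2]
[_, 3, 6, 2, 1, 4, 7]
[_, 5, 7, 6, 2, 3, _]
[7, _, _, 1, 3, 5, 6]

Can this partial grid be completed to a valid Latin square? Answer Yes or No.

Block 6, plot 7: block 6 together with plot 7 already contain {1, 2, 3, 4, 5, 6, 7} — every symbol — so nothing can go there. The grid has no valid completion.

No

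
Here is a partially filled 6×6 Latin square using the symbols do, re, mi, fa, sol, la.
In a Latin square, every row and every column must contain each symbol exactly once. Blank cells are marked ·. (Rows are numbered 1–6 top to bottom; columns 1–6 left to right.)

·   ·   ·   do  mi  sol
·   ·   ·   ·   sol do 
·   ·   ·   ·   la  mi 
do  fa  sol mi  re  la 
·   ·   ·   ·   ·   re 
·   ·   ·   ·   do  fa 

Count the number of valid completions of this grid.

52

Row 1, column 1: eliminating its row and column leaves {re, fa, la}.
Row 1, column 2: eliminating its row and column leaves {re, la}.
Row 1, column 3: eliminating its row and column leaves {re, fa, la}.
Row 2, column 1: eliminating its row and column leaves {re, mi, fa, la}.
Row 2, column 2: eliminating its row and column leaves {re, mi, la}.
Row 2, column 3: eliminating its row and column leaves {re, mi, fa, la}.
Row 2, column 4: eliminating its row and column leaves {re, fa, la}.
Row 3, column 1: eliminating its row and column leaves {re, fa, sol}.
Row 3, column 2: eliminating its row and column leaves {do, re, sol}.
Row 3, column 3: eliminating its row and column leaves {do, re, fa}.
Row 3, column 4: eliminating its row and column leaves {re, fa, sol}.
Row 5, column 1: eliminating its row and column leaves {mi, fa, sol, la}.
Row 5, column 2: eliminating its row and column leaves {do, mi, sol, la}.
Row 5, column 3: eliminating its row and column leaves {do, mi, fa, la}.
Row 5, column 4: eliminating its row and column leaves {fa, sol, la}.
Row 5, column 5: eliminating its row and column leaves {fa}.
Row 6, column 1: eliminating its row and column leaves {re, mi, sol, la}.
Row 6, column 2: eliminating its row and column leaves {re, mi, sol, la}.
Row 6, column 3: eliminating its row and column leaves {re, mi, la}.
Row 6, column 4: eliminating its row and column leaves {re, sol, la}.
Enumerating the assignments across these blanks that avoid any row or column repeat gives 52 completions.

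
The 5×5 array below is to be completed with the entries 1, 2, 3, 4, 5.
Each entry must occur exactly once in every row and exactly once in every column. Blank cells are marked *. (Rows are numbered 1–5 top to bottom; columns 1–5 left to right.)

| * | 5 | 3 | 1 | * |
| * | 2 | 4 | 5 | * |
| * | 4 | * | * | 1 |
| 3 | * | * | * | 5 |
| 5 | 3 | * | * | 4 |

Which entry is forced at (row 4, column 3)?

Row 1, column 5: row 1 has {1, 3, 5} and column 5 has {1, 4, 5}, leaving only 2.
Row 1, column 1: row 1 has {1, 2, 3, 5} and column 1 has {3, 5}, leaving only 4.
Row 2, column 1: row 2 has {2, 4, 5} and column 1 has {3, 4, 5}, leaving only 1.
Row 2, column 5: row 2 has {1, 2, 4, 5} and column 5 has {1, 2, 4, 5}, leaving only 3.
Row 3, column 1: row 3 has {1, 4} and column 1 has {1, 3, 4, 5}, leaving only 2.
Row 3, column 3: row 3 has {1, 2, 4} and column 3 has {3, 4}, leaving only 5.
Row 3, column 4: row 3 has {1, 2, 4, 5} and column 4 has {1, 5}, leaving only 3.
Row 4, column 2: row 4 has {3, 5} and column 2 has {2, 3, 4, 5}, leaving only 1.
Row 4 already has {1, 3, 5} and column 3 already has {3, 4, 5}, so row 4, column 3 must be 2.

2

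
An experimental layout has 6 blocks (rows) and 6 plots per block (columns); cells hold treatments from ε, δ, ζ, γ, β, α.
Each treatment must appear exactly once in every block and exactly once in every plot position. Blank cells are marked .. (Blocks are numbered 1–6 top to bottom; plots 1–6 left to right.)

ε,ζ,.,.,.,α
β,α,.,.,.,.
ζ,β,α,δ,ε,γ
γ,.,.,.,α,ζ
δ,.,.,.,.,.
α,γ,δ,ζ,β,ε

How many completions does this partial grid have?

Block 1, plot 3: eliminating its block and plot leaves {γ, β}.
Block 1, plot 4: eliminating its block and plot leaves {γ, β}.
Block 1, plot 5: eliminating its block and plot leaves {δ, γ}.
Block 2, plot 3: eliminating its block and plot leaves {ε, ζ, γ}.
Block 2, plot 4: eliminating its block and plot leaves {ε, γ}.
Block 2, plot 5: eliminating its block and plot leaves {δ, ζ, γ}.
Block 2, plot 6: eliminating its block and plot leaves {δ}.
Block 4, plot 2: eliminating its block and plot leaves {ε, δ}.
Block 4, plot 3: eliminating its block and plot leaves {ε, β}.
Block 4, plot 4: eliminating its block and plot leaves {ε, β}.
Block 5, plot 2: eliminating its block and plot leaves {ε}.
Block 5, plot 3: eliminating its block and plot leaves {ε, ζ, γ, β}.
Block 5, plot 4: eliminating its block and plot leaves {ε, γ, β, α}.
Block 5, plot 5: eliminating its block and plot leaves {ζ, γ}.
Block 5, plot 6: eliminating its block and plot leaves {β}.
Enumerating the assignments across these blanks that avoid any block or plot repeat gives 3 completions.

3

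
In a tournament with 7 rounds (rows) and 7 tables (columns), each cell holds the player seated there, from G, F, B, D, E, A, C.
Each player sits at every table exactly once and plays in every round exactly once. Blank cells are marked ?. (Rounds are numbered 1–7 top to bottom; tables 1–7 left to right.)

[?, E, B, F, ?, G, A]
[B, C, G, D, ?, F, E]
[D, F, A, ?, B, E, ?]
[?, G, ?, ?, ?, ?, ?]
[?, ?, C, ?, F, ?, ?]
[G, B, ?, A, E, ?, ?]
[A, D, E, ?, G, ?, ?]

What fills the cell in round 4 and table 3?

Round 1, table 1: round 1 has {G, F, B, E, A} and table 1 has {G, B, D, A}, leaving only C.
Round 1, table 5: round 1 has {G, F, B, E, A, C} and table 5 has {G, F, B, E}, leaving only D.
Round 2, table 5: round 2 has {G, F, B, D, E, C} and table 5 has {G, F, B, D, E}, leaving only A.
Round 4, table 5: round 4 has {G} and table 5 has {G, F, B, D, E, A}, leaving only C.
Round 5, table 1: round 5 has {F, C} and table 1 has {G, B, D, A, C}, leaving only E.
Round 4, table 1: round 4 has {G, C} and table 1 has {G, B, D, E, A, C}, leaving only F.
Round 4 already has {G, F, C} and table 3 already has {G, B, E, A, C}, so round 4, table 3 must be D.

D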